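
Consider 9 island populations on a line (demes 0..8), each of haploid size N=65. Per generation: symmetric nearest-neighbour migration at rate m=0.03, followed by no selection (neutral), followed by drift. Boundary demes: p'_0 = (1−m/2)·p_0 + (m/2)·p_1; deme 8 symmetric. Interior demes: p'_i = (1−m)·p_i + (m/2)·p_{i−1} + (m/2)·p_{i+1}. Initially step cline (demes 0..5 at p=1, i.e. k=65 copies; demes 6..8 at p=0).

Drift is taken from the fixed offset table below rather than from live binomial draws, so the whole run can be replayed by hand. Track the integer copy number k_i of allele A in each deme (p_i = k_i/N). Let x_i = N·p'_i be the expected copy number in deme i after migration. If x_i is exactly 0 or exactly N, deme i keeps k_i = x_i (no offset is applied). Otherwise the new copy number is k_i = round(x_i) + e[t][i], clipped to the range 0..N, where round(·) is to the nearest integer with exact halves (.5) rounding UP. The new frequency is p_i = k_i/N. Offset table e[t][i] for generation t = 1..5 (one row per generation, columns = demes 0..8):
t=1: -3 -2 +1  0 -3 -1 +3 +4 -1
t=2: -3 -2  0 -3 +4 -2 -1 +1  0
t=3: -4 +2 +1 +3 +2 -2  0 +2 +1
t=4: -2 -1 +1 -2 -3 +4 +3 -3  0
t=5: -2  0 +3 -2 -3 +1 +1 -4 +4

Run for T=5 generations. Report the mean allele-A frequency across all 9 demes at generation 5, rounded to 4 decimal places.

0.6718

t=0: k=[65 65 65 65 65 65 0 0 0]
t=1: x=[65.0000 65.0000 65.0000 65.0000 65.0000 64.0250 0.9750 0.0000 0.0000] k=[65 65 65 65 65 63 4 0 0]
t=2: x=[65.0000 65.0000 65.0000 65.0000 64.9700 62.1450 4.8250 0.0600 0.0000] k=[65 65 65 65 65 60 4 1 0]
t=3: x=[65.0000 65.0000 65.0000 65.0000 64.9250 59.2350 4.7950 1.0300 0.0150] k=[65 65 65 65 65 57 5 3 1]
t=4: x=[65.0000 65.0000 65.0000 65.0000 64.8800 56.3400 5.7500 3.0000 1.0300] k=[65 65 65 65 62 60 9 0 1]
t=5: x=[65.0000 65.0000 65.0000 64.9550 62.0150 59.2650 9.6300 0.1500 0.9850] k=[65 65 65 63 59 60 11 0 5]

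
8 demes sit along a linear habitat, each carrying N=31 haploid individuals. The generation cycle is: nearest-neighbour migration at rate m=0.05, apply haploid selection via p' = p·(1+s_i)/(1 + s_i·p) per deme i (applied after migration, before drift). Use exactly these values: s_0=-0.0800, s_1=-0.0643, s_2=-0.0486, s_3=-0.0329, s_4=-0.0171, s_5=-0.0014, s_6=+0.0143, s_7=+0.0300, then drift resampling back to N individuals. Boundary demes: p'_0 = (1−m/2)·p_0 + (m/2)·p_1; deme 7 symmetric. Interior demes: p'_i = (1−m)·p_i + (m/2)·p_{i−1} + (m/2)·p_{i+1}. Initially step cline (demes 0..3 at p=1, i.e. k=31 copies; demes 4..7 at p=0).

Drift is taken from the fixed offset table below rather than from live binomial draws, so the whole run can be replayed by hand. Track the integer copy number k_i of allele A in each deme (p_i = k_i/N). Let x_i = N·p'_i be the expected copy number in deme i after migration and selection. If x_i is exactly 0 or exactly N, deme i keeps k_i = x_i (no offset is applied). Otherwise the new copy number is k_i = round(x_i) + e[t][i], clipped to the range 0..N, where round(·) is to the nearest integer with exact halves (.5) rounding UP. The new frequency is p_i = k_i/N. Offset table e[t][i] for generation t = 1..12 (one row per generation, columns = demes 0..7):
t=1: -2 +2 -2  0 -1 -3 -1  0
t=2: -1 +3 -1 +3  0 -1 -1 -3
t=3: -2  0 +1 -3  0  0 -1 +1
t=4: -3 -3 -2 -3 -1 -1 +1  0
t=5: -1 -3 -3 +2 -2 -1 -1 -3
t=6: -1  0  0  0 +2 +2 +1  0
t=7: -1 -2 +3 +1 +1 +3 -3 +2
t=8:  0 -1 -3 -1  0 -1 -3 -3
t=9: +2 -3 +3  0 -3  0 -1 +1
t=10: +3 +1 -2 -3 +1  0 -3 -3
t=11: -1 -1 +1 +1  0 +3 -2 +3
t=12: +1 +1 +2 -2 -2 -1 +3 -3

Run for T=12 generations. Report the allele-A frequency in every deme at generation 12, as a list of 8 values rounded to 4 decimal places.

[1.0000, 0.7419, 0.8710, 0.5161, 0.0000, 0.1290, 0.0968, 0.0000]

t=0: k=[31 31 31 31 0 0 0 0]
t=1: x=[31.0000 31.0000 31.0000 30.1993 0.7621 0.0000 0.0000 0.0000] k=[31 31 31 30 0 0 0 0]
t=2: x=[31.0000 31.0000 30.9737 29.2197 0.7375 0.0000 0.0000 0.0000] k=[31 31 30 31 1 0 0 0]
t=3: x=[31.0000 30.9733 30.0030 30.1993 1.6971 0.0250 0.0000 0.0000] k=[31 31 31 27 2 0 0 0]
t=4: x=[31.0000 31.0000 30.8949 26.3442 2.5346 0.0499 0.0000 0.0000] k=[31 31 29 23 2 0 0 0]
t=5: x=[31.0000 30.9466 28.8003 22.4190 2.4360 0.0499 0.0000 0.0000] k=[31 28 26 24 0 0 0 0]
t=6: x=[30.9185 27.8414 25.7875 23.2573 0.5899 0.0000 0.0000 0.0000] k=[30 28 26 23 3 0 0 0]
t=7: x=[29.8620 27.8150 25.7617 22.3682 3.3728 0.0749 0.0000 0.0000] k=[29 26 29 23 4 3 0 0]
t=8: x=[28.7576 25.8718 28.6699 22.4697 4.3847 2.9463 0.0761 0.0000] k=[29 25 26 21 4 2 0 0]
t=9: x=[28.7308 24.8020 25.6325 20.4686 4.3106 1.9974 0.0507 0.0000] k=[31 22 29 20 1 2 0 0]
t=10: x=[30.7556 21.9810 28.4873 19.5091 1.4756 1.9225 0.0507 0.0000] k=[31 23 26 17 2 2 0 0]
t=11: x=[30.7827 22.8831 25.4775 16.5924 2.3374 1.9474 0.0507 0.0000] k=[30 22 26 18 2 5 0 0]
t=12: x=[29.7000 21.8781 25.4775 17.5458 2.4360 4.7943 0.1268 0.0000] k=[31 23 27 16 0 4 3 0]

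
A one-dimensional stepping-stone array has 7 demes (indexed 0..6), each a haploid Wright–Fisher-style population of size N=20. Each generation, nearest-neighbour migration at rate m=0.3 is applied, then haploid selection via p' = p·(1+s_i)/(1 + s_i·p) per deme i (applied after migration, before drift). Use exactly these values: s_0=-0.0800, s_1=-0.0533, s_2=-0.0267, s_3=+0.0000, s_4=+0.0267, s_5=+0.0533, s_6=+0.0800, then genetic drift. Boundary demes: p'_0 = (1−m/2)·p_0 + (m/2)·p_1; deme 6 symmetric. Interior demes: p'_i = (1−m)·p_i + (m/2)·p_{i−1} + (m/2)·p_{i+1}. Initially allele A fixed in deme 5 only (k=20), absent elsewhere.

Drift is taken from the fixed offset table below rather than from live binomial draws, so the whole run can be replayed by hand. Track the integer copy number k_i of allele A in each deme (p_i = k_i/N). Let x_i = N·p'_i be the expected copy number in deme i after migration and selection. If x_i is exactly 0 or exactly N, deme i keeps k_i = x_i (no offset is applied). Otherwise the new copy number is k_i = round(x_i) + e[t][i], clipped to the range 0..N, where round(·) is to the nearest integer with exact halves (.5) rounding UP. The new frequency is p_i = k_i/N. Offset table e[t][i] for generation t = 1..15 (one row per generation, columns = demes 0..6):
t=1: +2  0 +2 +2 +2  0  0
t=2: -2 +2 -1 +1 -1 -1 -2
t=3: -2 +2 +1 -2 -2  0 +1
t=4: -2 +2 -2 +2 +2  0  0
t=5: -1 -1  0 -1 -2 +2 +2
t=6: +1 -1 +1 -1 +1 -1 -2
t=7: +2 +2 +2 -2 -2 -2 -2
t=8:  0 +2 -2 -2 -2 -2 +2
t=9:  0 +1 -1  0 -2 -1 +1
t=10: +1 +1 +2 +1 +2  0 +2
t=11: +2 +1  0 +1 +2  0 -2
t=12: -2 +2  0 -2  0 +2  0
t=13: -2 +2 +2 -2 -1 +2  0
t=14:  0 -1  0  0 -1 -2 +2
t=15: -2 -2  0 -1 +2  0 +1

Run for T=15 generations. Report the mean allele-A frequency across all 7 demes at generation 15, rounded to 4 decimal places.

0.1714

t=0: k=[0 0 0 0 0 20 0]
t=1: x=[0.0000 0.0000 0.0000 0.0000 3.0678 14.2158 3.2016] k=[0 0 0 0 5 14 3]
t=2: x=[0.0000 0.0000 0.0000 0.7500 5.7069 11.2563 4.9303] k=[0 0 0 2 5 10 3]
t=3: x=[0.0000 0.0000 0.2921 2.1500 5.4033 8.4524 4.3043] k=[0 0 1 0 3 8 5]
t=4: x=[0.0000 0.1421 0.6819 0.6000 3.3732 7.0350 5.7604] k=[0 2 0 3 5 7 6]
t=5: x=[0.2763 1.3303 0.7307 2.8500 5.0995 6.7808 6.4825] k=[0 0 1 2 3 9 8]
t=6: x=[0.0000 0.1421 0.9746 2.0000 3.8309 8.2000 8.5241] k=[0 0 2 1 5 7 7]
t=7: x=[0.0000 0.2842 1.5117 1.7500 4.7954 6.9333 7.3541] k=[0 2 4 0 3 5 5]
t=8: x=[0.2763 1.9035 3.0298 1.0500 2.9150 4.8893 5.2941] k=[0 4 1 0 1 3 7]
t=9: x=[0.5533 2.8149 1.2675 0.3000 1.1789 3.4456 6.7395] k=[1 4 0 0 0 2 8]
t=10: x=[1.3418 2.8149 0.5844 0.0000 0.3079 2.7197 7.4562] k=[2 4 3 0 2 3 9]
t=11: x=[2.1356 3.3929 2.6374 0.7500 1.8947 3.9108 8.4735] k=[4 4 3 2 4 4 6]
t=12: x=[3.7398 3.6826 2.9316 2.4500 3.7801 4.4779 6.0188] k=[2 6 3 0 4 6 6]
t=13: x=[2.4171 4.7488 2.9316 1.0500 3.7801 5.9140 6.3281] k=[0 7 5 0 3 8 6]
t=14: x=[0.9701 5.4306 4.4556 1.2000 3.3732 7.1873 6.6368] k=[1 4 4 1 2 5 9]
t=15: x=[1.3418 3.3929 3.4717 1.6000 2.3542 5.3511 8.7771] k=[0 1 3 1 4 5 10]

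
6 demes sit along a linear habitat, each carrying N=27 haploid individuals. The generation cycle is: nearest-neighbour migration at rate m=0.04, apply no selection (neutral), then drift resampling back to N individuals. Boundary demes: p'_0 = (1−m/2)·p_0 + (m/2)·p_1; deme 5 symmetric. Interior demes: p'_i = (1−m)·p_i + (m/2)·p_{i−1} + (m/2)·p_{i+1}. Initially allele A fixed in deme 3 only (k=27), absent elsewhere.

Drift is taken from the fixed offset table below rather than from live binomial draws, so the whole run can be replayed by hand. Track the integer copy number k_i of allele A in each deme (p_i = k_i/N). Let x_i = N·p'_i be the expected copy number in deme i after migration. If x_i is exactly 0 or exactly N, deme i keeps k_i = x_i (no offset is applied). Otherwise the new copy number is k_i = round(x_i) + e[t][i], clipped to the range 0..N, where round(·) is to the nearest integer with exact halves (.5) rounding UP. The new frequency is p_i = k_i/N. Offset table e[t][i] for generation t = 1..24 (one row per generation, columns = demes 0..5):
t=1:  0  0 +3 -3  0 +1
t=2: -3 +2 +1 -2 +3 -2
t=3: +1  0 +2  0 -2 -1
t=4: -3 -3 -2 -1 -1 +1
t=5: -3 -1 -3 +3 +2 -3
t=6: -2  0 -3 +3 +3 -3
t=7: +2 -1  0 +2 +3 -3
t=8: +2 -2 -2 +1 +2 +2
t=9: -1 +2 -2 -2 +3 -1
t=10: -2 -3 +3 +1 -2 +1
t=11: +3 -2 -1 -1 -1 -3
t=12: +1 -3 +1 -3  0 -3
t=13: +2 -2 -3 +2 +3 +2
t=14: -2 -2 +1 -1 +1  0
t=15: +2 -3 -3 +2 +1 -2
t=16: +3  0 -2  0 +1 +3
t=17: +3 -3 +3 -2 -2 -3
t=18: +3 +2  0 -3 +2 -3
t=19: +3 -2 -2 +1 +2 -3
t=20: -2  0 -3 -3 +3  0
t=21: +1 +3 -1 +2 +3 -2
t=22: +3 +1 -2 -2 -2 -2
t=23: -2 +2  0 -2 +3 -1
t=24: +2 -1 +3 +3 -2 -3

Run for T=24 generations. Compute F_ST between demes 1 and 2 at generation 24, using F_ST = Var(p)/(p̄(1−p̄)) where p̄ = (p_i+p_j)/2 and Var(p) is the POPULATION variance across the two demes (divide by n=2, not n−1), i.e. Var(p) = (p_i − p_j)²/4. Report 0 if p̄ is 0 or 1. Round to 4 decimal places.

t=0: k=[0 0 0 27 0 0]
t=1: x=[0.0000 0.0000 0.5400 25.9200 0.5400 0.0000] k=[0 0 4 23 1 0]
t=2: x=[0.0000 0.0800 4.3000 22.1800 1.4200 0.0200] k=[0 2 5 20 4 0]
t=3: x=[0.0400 2.0200 5.2400 19.3800 4.2400 0.0800] k=[1 2 7 19 2 0]
t=4: x=[1.0200 2.0800 7.1400 18.4200 2.3000 0.0400] k=[0 0 5 17 1 1]
t=5: x=[0.0000 0.1000 5.1400 16.4400 1.3200 1.0000] k=[0 0 2 19 3 0]
t=6: x=[0.0000 0.0400 2.3000 18.3400 3.2600 0.0600] k=[0 0 0 21 6 0]
t=7: x=[0.0000 0.0000 0.4200 20.2800 6.1800 0.1200] k=[0 0 0 22 9 0]
t=8: x=[0.0000 0.0000 0.4400 21.3000 9.0800 0.1800] k=[0 0 0 22 11 2]
t=9: x=[0.0000 0.0000 0.4400 21.3400 11.0400 2.1800] k=[0 0 0 19 14 1]
t=10: x=[0.0000 0.0000 0.3800 18.5200 13.8400 1.2600] k=[0 0 3 20 12 2]
t=11: x=[0.0000 0.0600 3.2800 19.5000 11.9600 2.2000] k=[0 0 2 19 11 0]
t=12: x=[0.0000 0.0400 2.3000 18.5000 10.9400 0.2200] k=[0 0 3 16 11 0]
t=13: x=[0.0000 0.0600 3.2000 15.6400 10.8800 0.2200] k=[0 0 0 18 14 2]
t=14: x=[0.0000 0.0000 0.3600 17.5600 13.8400 2.2400] k=[0 0 1 17 15 2]
t=15: x=[0.0000 0.0200 1.3000 16.6400 14.7800 2.2600] k=[0 0 0 19 16 0]
t=16: x=[0.0000 0.0000 0.3800 18.5600 15.7400 0.3200] k=[0 0 0 19 17 3]
t=17: x=[0.0000 0.0000 0.3800 18.5800 16.7600 3.2800] k=[0 0 3 17 15 0]
t=18: x=[0.0000 0.0600 3.2200 16.6800 14.7400 0.3000] k=[0 2 3 14 17 0]
t=19: x=[0.0400 1.9800 3.2000 13.8400 16.6000 0.3400] k=[3 0 1 15 19 0]
t=20: x=[2.9400 0.0800 1.2600 14.8000 18.5400 0.3800] k=[1 0 0 12 22 0]
t=21: x=[0.9800 0.0200 0.2400 11.9600 21.3600 0.4400] k=[2 3 0 14 24 0]
t=22: x=[2.0200 2.9200 0.3400 13.9200 23.3200 0.4800] k=[5 4 0 12 21 0]
t=23: x=[4.9800 3.9400 0.3200 11.9400 20.4000 0.4200] k=[3 6 0 10 23 0]
t=24: x=[3.0600 5.8200 0.3200 10.0600 22.2800 0.4600] k=[5 5 3 13 20 0]

0.0109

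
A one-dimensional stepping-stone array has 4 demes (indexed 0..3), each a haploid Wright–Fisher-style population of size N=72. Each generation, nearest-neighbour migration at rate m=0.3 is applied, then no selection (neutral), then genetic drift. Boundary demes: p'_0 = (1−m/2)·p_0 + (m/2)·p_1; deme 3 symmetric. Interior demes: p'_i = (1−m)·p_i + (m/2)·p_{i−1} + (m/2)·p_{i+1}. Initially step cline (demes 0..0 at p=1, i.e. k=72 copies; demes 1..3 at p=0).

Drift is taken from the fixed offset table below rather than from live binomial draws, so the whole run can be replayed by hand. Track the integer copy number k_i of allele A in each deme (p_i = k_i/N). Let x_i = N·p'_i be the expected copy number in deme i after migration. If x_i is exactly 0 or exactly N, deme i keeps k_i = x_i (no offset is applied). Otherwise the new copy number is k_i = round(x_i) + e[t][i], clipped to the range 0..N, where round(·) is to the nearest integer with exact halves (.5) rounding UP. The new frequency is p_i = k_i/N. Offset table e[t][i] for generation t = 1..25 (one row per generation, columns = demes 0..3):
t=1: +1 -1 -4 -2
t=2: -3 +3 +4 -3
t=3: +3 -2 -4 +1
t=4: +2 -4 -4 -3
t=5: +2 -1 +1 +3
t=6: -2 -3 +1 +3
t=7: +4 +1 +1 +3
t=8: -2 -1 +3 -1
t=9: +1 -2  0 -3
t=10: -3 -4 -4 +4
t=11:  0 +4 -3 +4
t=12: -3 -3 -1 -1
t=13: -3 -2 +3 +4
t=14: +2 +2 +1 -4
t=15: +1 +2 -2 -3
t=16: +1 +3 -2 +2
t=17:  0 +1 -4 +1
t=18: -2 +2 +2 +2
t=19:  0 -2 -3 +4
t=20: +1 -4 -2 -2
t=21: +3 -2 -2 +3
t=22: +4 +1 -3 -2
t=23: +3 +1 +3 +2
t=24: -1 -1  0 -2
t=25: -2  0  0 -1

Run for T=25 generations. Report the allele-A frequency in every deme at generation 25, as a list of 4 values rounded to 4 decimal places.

[0.3056, 0.2500, 0.2083, 0.1806]

t=0: k=[72 0 0 0]
t=1: x=[61.2000 10.8000 0.0000 0.0000] k=[62 10 0 0]
t=2: x=[54.2000 16.3000 1.5000 0.0000] k=[51 19 6 0]
t=3: x=[46.2000 21.8500 7.0500 0.9000] k=[49 20 3 2]
t=4: x=[44.6500 21.8000 5.4000 2.1500] k=[47 18 1 0]
t=5: x=[42.6500 19.8000 3.4000 0.1500] k=[45 19 4 3]
t=6: x=[41.1000 20.6500 6.1000 3.1500] k=[39 18 7 6]
t=7: x=[35.8500 19.5000 8.5000 6.1500] k=[40 21 10 9]
t=8: x=[37.1500 22.2000 11.5000 9.1500] k=[35 21 15 8]
t=9: x=[32.9000 22.2000 14.8500 9.0500] k=[34 20 15 6]
t=10: x=[31.9000 21.3500 14.4000 7.3500] k=[29 17 10 11]
t=11: x=[27.2000 17.7500 11.2000 10.8500] k=[27 22 8 15]
t=12: x=[26.2500 20.6500 11.1500 13.9500] k=[23 18 10 13]
t=13: x=[22.2500 17.5500 11.6500 12.5500] k=[19 16 15 17]
t=14: x=[18.5500 16.3000 15.4500 16.7000] k=[21 18 16 13]
t=15: x=[20.5500 18.1500 15.8500 13.4500] k=[22 20 14 10]
t=16: x=[21.7000 19.4000 14.3000 10.6000] k=[23 22 12 13]
t=17: x=[22.8500 20.6500 13.6500 12.8500] k=[23 22 10 14]
t=18: x=[22.8500 20.3500 12.4000 13.4000] k=[21 22 14 15]
t=19: x=[21.1500 20.6500 15.3500 14.8500] k=[21 19 12 19]
t=20: x=[20.7000 18.2500 14.1000 17.9500] k=[22 14 12 16]
t=21: x=[20.8000 14.9000 12.9000 15.4000] k=[24 13 11 18]
t=22: x=[22.3500 14.3500 12.3500 16.9500] k=[26 15 9 15]
t=23: x=[24.3500 15.7500 10.8000 14.1000] k=[27 17 14 16]
t=24: x=[25.5000 18.0500 14.7500 15.7000] k=[25 17 15 14]
t=25: x=[23.8000 17.9000 15.1500 14.1500] k=[22 18 15 13]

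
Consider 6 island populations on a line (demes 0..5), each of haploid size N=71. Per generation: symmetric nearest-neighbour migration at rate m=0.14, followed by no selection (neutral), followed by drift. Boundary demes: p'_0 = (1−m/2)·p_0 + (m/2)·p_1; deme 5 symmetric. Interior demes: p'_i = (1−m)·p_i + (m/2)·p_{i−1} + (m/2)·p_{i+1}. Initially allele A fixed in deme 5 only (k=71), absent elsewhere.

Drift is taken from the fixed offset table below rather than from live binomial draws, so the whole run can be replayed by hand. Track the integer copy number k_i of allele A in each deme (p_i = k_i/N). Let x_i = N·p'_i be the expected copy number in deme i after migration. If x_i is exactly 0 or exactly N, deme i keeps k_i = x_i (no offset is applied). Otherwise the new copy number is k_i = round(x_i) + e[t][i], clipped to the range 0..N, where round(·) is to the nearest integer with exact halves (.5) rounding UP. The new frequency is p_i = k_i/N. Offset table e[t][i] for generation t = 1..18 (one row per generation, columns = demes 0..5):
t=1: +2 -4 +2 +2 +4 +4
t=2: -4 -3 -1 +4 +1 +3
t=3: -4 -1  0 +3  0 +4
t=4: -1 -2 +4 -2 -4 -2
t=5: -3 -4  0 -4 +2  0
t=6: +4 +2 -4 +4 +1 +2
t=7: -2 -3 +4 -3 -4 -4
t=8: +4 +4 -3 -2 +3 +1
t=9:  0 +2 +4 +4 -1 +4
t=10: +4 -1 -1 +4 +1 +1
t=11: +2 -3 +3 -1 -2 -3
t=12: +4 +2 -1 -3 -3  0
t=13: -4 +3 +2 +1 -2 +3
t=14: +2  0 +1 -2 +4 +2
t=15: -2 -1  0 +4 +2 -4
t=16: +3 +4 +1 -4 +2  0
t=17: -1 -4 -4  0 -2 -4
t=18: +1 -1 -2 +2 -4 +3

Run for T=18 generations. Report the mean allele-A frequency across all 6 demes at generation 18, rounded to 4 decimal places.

0.2394

t=0: k=[0 0 0 0 0 71]
t=1: x=[0.0000 0.0000 0.0000 0.0000 4.9700 66.0300] k=[0 0 0 0 9 70]
t=2: x=[0.0000 0.0000 0.0000 0.6300 12.6400 65.7300] k=[0 0 0 5 14 69]
t=3: x=[0.0000 0.0000 0.3500 5.2800 17.2200 65.1500] k=[0 0 0 8 17 69]
t=4: x=[0.0000 0.0000 0.5600 8.0700 20.0100 65.3600] k=[0 0 5 6 16 63]
t=5: x=[0.0000 0.3500 4.7200 6.6300 18.5900 59.7100] k=[0 0 5 3 21 60]
t=6: x=[0.0000 0.3500 4.5100 4.4000 22.4700 57.2700] k=[0 2 1 8 23 59]
t=7: x=[0.1400 1.7900 1.5600 8.5600 24.4700 56.4800] k=[0 0 6 6 20 52]
t=8: x=[0.0000 0.4200 5.5800 6.9800 21.2600 49.7600] k=[0 4 3 5 24 51]
t=9: x=[0.2800 3.6500 3.2100 6.1900 24.5600 49.1100] k=[0 6 7 10 24 53]
t=10: x=[0.4200 5.6500 7.1400 10.7700 25.0500 50.9700] k=[4 5 6 15 26 52]
t=11: x=[4.0700 5.0000 6.5600 15.1400 27.0500 50.1800] k=[6 2 10 14 25 47]
t=12: x=[5.7200 2.8400 9.7200 14.4900 25.7700 45.4600] k=[10 5 9 11 23 45]
t=13: x=[9.6500 5.6300 8.8600 11.7000 23.7000 43.4600] k=[6 9 11 13 22 46]
t=14: x=[6.2100 8.9300 11.0000 13.4900 23.0500 44.3200] k=[8 9 12 11 27 46]
t=15: x=[8.0700 9.1400 11.7200 12.1900 27.2100 44.6700] k=[6 8 12 16 29 41]
t=16: x=[6.1400 8.1400 12.0000 16.6300 28.9300 40.1600] k=[9 12 13 13 31 40]
t=17: x=[9.2100 11.8600 12.9300 14.2600 30.3700 39.3700] k=[8 8 9 14 28 35]
t=18: x=[8.0000 8.0700 9.2800 14.6300 27.5100 34.5100] k=[9 7 7 17 24 38]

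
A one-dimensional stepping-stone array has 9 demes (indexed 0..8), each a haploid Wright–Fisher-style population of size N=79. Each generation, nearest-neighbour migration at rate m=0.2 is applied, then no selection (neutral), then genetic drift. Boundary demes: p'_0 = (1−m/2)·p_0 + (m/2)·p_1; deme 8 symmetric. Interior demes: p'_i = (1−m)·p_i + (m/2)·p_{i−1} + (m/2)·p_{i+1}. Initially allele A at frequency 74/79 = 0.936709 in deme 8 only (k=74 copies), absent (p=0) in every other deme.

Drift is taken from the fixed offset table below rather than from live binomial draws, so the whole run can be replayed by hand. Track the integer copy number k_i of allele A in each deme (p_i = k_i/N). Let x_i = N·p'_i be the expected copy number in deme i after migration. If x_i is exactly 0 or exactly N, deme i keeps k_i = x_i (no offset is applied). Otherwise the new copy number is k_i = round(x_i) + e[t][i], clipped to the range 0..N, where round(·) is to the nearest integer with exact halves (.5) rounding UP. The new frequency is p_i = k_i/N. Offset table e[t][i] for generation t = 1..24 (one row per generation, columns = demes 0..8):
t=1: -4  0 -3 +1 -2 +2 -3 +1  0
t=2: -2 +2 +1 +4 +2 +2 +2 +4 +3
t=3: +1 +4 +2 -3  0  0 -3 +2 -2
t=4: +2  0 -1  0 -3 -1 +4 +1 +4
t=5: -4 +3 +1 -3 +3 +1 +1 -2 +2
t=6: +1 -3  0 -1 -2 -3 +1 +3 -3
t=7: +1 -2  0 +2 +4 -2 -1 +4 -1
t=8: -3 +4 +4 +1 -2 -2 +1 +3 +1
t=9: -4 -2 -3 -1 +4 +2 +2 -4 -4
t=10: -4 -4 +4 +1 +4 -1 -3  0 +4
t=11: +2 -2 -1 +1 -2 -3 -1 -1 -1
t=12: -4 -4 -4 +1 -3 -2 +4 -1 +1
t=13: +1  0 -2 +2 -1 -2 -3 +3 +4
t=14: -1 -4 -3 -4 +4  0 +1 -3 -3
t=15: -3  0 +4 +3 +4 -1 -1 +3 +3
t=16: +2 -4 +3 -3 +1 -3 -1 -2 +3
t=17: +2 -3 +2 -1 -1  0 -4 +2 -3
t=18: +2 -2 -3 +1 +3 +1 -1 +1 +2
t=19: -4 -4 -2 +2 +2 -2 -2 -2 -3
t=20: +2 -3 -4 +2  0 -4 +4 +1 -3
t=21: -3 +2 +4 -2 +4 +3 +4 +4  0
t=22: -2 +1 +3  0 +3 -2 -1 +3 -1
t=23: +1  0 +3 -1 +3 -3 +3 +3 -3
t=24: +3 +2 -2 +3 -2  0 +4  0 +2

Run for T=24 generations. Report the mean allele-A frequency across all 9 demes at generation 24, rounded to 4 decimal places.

0.1842

t=0: k=[0 0 0 0 0 0 0 0 74]
t=1: x=[0.0000 0.0000 0.0000 0.0000 0.0000 0.0000 0.0000 7.4000 66.6000] k=[0 0 0 0 0 0 0 8 67]
t=2: x=[0.0000 0.0000 0.0000 0.0000 0.0000 0.0000 0.8000 13.1000 61.1000] k=[0 0 0 0 0 0 3 17 64]
t=3: x=[0.0000 0.0000 0.0000 0.0000 0.0000 0.3000 4.1000 20.3000 59.3000] k=[0 0 0 0 0 0 1 22 57]
t=4: x=[0.0000 0.0000 0.0000 0.0000 0.0000 0.1000 3.0000 23.4000 53.5000] k=[0 0 0 0 0 0 7 24 58]
t=5: x=[0.0000 0.0000 0.0000 0.0000 0.0000 0.7000 8.0000 25.7000 54.6000] k=[0 0 0 0 0 2 9 24 57]
t=6: x=[0.0000 0.0000 0.0000 0.0000 0.2000 2.5000 9.8000 25.8000 53.7000] k=[0 0 0 0 0 0 11 29 51]
t=7: x=[0.0000 0.0000 0.0000 0.0000 0.0000 1.1000 11.7000 29.4000 48.8000] k=[0 0 0 0 0 0 11 33 48]
t=8: x=[0.0000 0.0000 0.0000 0.0000 0.0000 1.1000 12.1000 32.3000 46.5000] k=[0 0 0 0 0 0 13 35 48]
t=9: x=[0.0000 0.0000 0.0000 0.0000 0.0000 1.3000 13.9000 34.1000 46.7000] k=[0 0 0 0 0 3 16 30 43]
t=10: x=[0.0000 0.0000 0.0000 0.0000 0.3000 4.0000 16.1000 29.9000 41.7000] k=[0 0 0 0 4 3 13 30 46]
t=11: x=[0.0000 0.0000 0.0000 0.4000 3.5000 4.1000 13.7000 29.9000 44.4000] k=[0 0 0 1 2 1 13 29 43]
t=12: x=[0.0000 0.0000 0.1000 1.0000 1.8000 2.3000 13.4000 28.8000 41.6000] k=[0 0 0 2 0 0 17 28 43]
t=13: x=[0.0000 0.0000 0.2000 1.6000 0.2000 1.7000 16.4000 28.4000 41.5000] k=[0 0 0 4 0 0 13 31 46]
t=14: x=[0.0000 0.0000 0.4000 3.2000 0.4000 1.3000 13.5000 30.7000 44.5000] k=[0 0 0 0 4 1 15 28 42]
t=15: x=[0.0000 0.0000 0.0000 0.4000 3.3000 2.7000 14.9000 28.1000 40.6000] k=[0 0 0 3 7 2 14 31 44]
t=16: x=[0.0000 0.0000 0.3000 3.1000 6.1000 3.7000 14.5000 30.6000 42.7000] k=[0 0 3 0 7 1 14 29 46]
t=17: x=[0.0000 0.3000 2.4000 1.0000 5.7000 2.9000 14.2000 29.2000 44.3000] k=[0 0 4 0 5 3 10 31 41]
t=18: x=[0.0000 0.4000 3.2000 0.9000 4.3000 3.9000 11.4000 29.9000 40.0000] k=[0 0 0 2 7 5 10 31 42]
t=19: x=[0.0000 0.0000 0.2000 2.3000 6.3000 5.7000 11.6000 30.0000 40.9000] k=[0 0 0 4 8 4 10 28 38]
t=20: x=[0.0000 0.0000 0.4000 4.0000 7.2000 5.0000 11.2000 27.2000 37.0000] k=[0 0 0 6 7 1 15 28 34]
t=21: x=[0.0000 0.0000 0.6000 5.5000 6.3000 3.0000 14.9000 27.3000 33.4000] k=[0 0 5 4 10 6 19 31 33]
t=22: x=[0.0000 0.5000 4.4000 4.7000 9.0000 7.7000 18.9000 30.0000 32.8000] k=[0 2 7 5 12 6 18 33 32]
t=23: x=[0.2000 2.3000 6.3000 5.9000 10.7000 7.8000 18.3000 31.4000 32.1000] k=[1 2 9 5 14 5 21 34 29]
t=24: x=[1.1000 2.6000 7.9000 6.3000 12.2000 7.5000 20.7000 32.2000 29.5000] k=[4 5 6 9 10 8 25 32 32]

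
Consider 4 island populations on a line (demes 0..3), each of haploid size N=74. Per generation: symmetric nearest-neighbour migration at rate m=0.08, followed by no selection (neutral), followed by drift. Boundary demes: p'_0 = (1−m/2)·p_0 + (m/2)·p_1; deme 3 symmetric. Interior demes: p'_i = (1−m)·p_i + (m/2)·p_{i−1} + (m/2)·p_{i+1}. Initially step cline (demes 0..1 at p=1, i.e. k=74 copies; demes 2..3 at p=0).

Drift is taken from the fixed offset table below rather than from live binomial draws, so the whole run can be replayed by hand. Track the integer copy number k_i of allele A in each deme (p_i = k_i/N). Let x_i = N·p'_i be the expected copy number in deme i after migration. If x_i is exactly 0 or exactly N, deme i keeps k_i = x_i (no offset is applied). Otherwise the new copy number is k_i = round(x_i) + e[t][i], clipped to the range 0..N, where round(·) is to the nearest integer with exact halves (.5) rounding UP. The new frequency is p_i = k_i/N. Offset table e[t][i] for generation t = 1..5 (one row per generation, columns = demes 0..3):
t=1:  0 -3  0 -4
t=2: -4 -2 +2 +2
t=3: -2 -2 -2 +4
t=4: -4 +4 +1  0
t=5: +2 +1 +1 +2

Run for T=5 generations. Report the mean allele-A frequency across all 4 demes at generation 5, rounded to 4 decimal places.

0.5000

t=0: k=[74 74 0 0]
t=1: x=[74.0000 71.0400 2.9600 0.0000] k=[74 68 3 0]
t=2: x=[73.7600 65.6400 5.4800 0.1200] k=[70 64 7 2]
t=3: x=[69.7600 61.9600 9.0800 2.2000] k=[68 60 7 6]
t=4: x=[67.6800 58.2000 9.0800 6.0400] k=[64 62 10 6]
t=5: x=[63.9200 60.0000 11.9200 6.1600] k=[66 61 13 8]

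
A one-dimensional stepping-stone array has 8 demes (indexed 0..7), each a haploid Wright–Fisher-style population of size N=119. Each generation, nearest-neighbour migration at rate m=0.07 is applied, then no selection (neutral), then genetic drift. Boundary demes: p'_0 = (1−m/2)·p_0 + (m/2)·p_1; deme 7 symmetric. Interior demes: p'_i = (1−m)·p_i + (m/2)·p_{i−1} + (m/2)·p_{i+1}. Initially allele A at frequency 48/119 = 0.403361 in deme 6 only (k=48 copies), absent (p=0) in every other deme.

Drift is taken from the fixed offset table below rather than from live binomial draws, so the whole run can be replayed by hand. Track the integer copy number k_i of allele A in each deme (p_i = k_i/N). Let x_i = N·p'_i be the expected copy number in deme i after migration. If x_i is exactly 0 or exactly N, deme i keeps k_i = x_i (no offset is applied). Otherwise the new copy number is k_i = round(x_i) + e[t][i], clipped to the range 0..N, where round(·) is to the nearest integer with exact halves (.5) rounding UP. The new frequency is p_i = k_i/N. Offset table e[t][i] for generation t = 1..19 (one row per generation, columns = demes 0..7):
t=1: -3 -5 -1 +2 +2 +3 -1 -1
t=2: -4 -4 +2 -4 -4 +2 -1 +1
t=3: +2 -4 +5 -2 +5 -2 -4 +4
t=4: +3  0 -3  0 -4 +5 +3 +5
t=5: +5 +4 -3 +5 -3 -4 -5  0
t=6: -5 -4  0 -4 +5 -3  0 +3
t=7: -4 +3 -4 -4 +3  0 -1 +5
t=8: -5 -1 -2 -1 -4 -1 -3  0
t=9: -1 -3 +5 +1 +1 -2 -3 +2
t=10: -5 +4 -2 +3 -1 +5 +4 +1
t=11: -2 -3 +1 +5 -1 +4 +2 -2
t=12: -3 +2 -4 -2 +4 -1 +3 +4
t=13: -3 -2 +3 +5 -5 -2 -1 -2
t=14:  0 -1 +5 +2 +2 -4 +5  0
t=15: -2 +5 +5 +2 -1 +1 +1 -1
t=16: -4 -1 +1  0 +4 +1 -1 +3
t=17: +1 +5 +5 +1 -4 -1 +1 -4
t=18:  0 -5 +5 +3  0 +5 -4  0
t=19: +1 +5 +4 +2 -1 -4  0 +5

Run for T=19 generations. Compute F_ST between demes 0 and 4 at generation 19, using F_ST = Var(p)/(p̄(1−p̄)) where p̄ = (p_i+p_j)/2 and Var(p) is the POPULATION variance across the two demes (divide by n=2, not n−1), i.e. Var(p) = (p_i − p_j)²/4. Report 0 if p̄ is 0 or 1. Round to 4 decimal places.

0.0087

t=0: k=[0 0 0 0 0 0 48 0]
t=1: x=[0.0000 0.0000 0.0000 0.0000 0.0000 1.6800 44.6400 1.6800] k=[0 0 0 0 0 5 44 1]
t=2: x=[0.0000 0.0000 0.0000 0.0000 0.1750 6.1900 41.1300 2.5050] k=[0 0 0 0 0 8 40 4]
t=3: x=[0.0000 0.0000 0.0000 0.0000 0.2800 8.8400 37.6200 5.2600] k=[0 0 0 0 5 7 34 9]
t=4: x=[0.0000 0.0000 0.0000 0.1750 4.8950 7.8750 32.1800 9.8750] k=[0 0 0 0 1 13 35 15]
t=5: x=[0.0000 0.0000 0.0000 0.0350 1.3850 13.3500 33.5300 15.7000] k=[0 0 0 5 0 9 29 16]
t=6: x=[0.0000 0.0000 0.1750 4.6500 0.4900 9.3850 27.8450 16.4550] k=[0 0 0 1 5 6 28 19]
t=7: x=[0.0000 0.0000 0.0350 1.1050 4.8950 6.7350 26.9150 19.3150] k=[0 0 0 0 8 7 26 24]
t=8: x=[0.0000 0.0000 0.0000 0.2800 7.6850 7.7000 25.2650 24.0700] k=[0 0 0 0 4 7 22 24]
t=9: x=[0.0000 0.0000 0.0000 0.1400 3.9650 7.4200 21.5450 23.9300] k=[0 0 0 1 5 5 19 26]
t=10: x=[0.0000 0.0000 0.0350 1.1050 4.8600 5.4900 18.7550 25.7550] k=[0 0 0 4 4 10 23 27]
t=11: x=[0.0000 0.0000 0.1400 3.8600 4.2100 10.2450 22.6850 26.8600] k=[0 0 1 9 3 14 25 25]
t=12: x=[0.0000 0.0350 1.2450 8.5100 3.5950 14.0000 24.6150 25.0000] k=[0 2 0 7 8 13 28 29]
t=13: x=[0.0700 1.8600 0.3150 6.7900 8.1400 13.3500 27.5100 28.9650] k=[0 0 3 12 3 11 27 27]
t=14: x=[0.0000 0.1050 3.2100 11.3700 3.5950 11.2800 26.4400 27.0000] k=[0 0 8 13 6 7 31 27]
t=15: x=[0.0000 0.2800 7.8950 12.5800 6.2800 7.8050 30.0200 27.1400] k=[0 5 13 15 5 9 31 26]
t=16: x=[0.1750 5.1050 12.7900 14.5800 5.4900 9.6300 30.0550 26.1750] k=[0 4 14 15 9 11 29 29]
t=17: x=[0.1400 4.2100 13.6850 14.7550 9.2800 11.5600 28.3700 29.0000] k=[1 9 19 16 5 11 29 25]
t=18: x=[1.2800 9.0700 18.5450 15.7200 5.5950 11.4200 28.2300 25.1400] k=[1 4 24 19 6 16 24 25]
t=19: x=[1.1050 4.5950 23.1250 18.7200 6.8050 15.9300 23.7550 24.9650] k=[2 10 27 21 6 12 24 30]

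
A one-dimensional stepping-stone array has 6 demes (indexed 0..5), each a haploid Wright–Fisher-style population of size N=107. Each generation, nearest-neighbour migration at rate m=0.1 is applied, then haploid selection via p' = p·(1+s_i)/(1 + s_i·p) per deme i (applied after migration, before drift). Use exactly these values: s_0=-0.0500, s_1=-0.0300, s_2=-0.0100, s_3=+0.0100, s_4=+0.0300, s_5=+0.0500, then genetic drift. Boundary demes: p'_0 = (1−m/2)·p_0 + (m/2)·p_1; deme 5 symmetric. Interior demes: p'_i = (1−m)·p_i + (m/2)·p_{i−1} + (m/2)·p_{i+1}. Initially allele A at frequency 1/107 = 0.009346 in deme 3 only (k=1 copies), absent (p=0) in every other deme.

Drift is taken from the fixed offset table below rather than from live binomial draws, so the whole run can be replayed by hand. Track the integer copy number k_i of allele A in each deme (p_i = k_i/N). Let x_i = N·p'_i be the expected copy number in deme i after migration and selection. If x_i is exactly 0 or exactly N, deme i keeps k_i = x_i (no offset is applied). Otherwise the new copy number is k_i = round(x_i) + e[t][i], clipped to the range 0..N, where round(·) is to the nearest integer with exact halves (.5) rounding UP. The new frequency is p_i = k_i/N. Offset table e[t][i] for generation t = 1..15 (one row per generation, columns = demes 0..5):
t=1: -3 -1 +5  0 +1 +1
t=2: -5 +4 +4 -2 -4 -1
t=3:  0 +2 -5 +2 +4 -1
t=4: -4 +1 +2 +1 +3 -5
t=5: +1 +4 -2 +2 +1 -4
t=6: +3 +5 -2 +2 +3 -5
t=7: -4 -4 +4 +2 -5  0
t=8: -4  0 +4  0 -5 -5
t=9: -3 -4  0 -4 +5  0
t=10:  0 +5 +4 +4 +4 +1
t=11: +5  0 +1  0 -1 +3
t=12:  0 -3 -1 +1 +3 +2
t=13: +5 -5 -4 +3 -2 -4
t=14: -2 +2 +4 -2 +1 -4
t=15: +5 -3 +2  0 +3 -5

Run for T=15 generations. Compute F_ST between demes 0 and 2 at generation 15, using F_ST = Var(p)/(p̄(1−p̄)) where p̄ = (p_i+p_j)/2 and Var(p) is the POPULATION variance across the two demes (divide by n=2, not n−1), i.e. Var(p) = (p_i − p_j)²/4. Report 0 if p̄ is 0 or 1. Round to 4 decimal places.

t=0: k=[0 0 0 1 0 0]
t=1: x=[0.0000 0.0000 0.0495 0.9089 0.0515 0.0000] k=[0 0 5 1 1 0]
t=2: x=[0.0000 0.2425 4.5064 1.2119 0.9782 0.0525] k=[0 4 9 0 0 0]
t=3: x=[0.1900 3.9330 8.2234 0.4545 0.0000 0.0000] k=[0 6 3 2 0 0]
t=4: x=[0.2850 5.3919 3.0699 1.9691 0.1030 0.0000] k=[0 6 5 3 3 0]
t=5: x=[0.2850 5.4892 4.9028 3.1301 2.9332 0.1575] k=[1 9 3 5 4 0]
t=6: x=[1.3309 8.0698 3.3671 4.8963 3.9612 0.2100] k=[4 13 1 7 7 0]
t=7: x=[4.2363 11.6305 1.8813 6.7628 6.8368 0.3674] k=[0 8 6 9 2 0]
t=8: x=[0.3801 7.2903 6.1911 8.5782 2.3160 0.1050] k=[0 7 10 9 0 0]
t=9: x=[0.3326 6.6086 9.7109 8.6790 0.4634 0.0000] k=[0 3 10 5 5 0]
t=10: x=[0.1425 3.1068 9.3142 5.2999 4.8860 0.2625] k=[0 8 13 9 9 1]
t=11: x=[0.3801 7.6313 12.4391 9.2840 8.8367 1.4690] k=[5 8 13 9 8 4]
t=12: x=[4.9043 7.8749 12.4391 9.2336 8.0677 4.4014] k=[5 5 11 10 11 6]
t=13: x=[4.7611 5.1487 10.5540 10.1914 10.9880 6.5434] k=[10 0 7 13 9 3]
t=14: x=[9.0652 0.8247 6.8850 12.6103 9.1442 3.4597] k=[7 3 11 11 10 0]
t=15: x=[6.4806 3.4955 10.5044 11.0482 9.8102 0.5249] k=[11 0 13 11 13 0]

0.0009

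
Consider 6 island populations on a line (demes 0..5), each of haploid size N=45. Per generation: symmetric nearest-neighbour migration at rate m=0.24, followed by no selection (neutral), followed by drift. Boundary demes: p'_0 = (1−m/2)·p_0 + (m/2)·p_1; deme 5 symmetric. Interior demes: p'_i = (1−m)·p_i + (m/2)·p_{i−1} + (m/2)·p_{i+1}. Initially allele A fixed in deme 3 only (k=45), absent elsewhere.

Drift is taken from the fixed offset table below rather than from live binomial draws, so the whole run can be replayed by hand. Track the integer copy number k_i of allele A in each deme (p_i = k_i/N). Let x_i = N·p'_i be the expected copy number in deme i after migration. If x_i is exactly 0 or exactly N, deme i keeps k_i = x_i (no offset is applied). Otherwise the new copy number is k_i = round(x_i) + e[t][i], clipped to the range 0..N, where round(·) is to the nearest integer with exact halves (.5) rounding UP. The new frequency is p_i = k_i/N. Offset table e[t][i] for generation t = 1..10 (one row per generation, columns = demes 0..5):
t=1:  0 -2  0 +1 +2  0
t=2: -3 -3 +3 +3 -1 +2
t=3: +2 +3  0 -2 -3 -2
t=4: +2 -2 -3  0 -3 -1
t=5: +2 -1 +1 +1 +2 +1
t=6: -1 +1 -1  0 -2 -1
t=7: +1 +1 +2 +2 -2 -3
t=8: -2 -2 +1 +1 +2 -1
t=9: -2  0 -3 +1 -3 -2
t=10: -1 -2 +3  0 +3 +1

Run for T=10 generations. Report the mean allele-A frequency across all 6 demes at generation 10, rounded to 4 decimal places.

0.1481

t=0: k=[0 0 0 45 0 0]
t=1: x=[0.0000 0.0000 5.4000 34.2000 5.4000 0.0000] k=[0 0 5 35 7 0]
t=2: x=[0.0000 0.6000 8.0000 28.0400 9.5200 0.8400] k=[0 0 11 31 9 3]
t=3: x=[0.0000 1.3200 12.0800 25.9600 10.9200 3.7200] k=[0 4 12 24 8 2]
t=4: x=[0.4800 4.4800 12.4800 20.6400 9.2000 2.7200] k=[2 2 9 21 6 2]
t=5: x=[2.0000 2.8400 9.6000 17.7600 7.3200 2.4800] k=[4 2 11 19 9 3]
t=6: x=[3.7600 3.3200 10.8800 16.8400 9.4800 3.7200] k=[3 4 10 17 7 3]
t=7: x=[3.1200 4.6000 10.1200 14.9600 7.7200 3.4800] k=[4 6 12 17 6 0]
t=8: x=[4.2400 6.4800 11.8800 15.0800 6.6000 0.7200] k=[2 4 13 16 9 0]
t=9: x=[2.2400 4.8400 12.2800 14.8000 8.7600 1.0800] k=[0 5 9 16 6 0]
t=10: x=[0.6000 4.8800 9.3600 13.9600 6.4800 0.7200] k=[0 3 12 14 9 2]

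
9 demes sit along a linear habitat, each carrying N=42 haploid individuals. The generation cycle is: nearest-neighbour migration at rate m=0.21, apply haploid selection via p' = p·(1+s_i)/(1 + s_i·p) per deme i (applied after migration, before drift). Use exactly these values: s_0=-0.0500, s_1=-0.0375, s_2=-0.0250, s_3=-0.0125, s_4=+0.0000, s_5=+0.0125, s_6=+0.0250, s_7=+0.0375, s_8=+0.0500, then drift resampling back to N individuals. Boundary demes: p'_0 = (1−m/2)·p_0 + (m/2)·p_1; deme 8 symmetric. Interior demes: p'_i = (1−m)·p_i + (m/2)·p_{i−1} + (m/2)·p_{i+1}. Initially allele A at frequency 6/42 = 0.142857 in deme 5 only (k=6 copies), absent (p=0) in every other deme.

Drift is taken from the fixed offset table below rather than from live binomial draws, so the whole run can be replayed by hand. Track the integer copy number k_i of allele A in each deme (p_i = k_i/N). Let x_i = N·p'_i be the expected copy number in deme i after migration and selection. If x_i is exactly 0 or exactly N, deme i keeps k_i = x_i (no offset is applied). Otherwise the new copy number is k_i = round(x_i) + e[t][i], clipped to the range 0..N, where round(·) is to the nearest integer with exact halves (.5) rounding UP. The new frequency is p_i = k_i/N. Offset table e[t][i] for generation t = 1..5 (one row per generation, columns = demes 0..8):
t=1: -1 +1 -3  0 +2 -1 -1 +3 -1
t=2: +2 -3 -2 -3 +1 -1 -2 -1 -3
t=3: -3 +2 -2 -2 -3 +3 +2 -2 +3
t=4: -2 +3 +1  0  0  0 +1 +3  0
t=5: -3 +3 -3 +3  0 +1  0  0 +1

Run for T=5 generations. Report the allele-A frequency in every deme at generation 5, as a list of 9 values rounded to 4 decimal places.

t=0: k=[0 0 0 0 0 6 0 0 0]
t=1: x=[0.0000 0.0000 0.0000 0.0000 0.6300 4.7925 0.6455 0.0000 0.0000] k=[0 0 0 0 3 4 0 0 0]
t=2: x=[0.0000 0.0000 0.0000 0.3111 2.7900 3.5148 0.4304 0.0000 0.0000] k=[0 0 0 0 4 3 0 0 0]
t=3: x=[0.0000 0.0000 0.0000 0.4148 3.4750 2.8225 0.3228 0.0000 0.0000] k=[0 0 0 0 0 6 2 0 0]
t=4: x=[0.0000 0.0000 0.0000 0.0000 0.6300 5.0045 2.2623 0.2178 0.0000] k=[0 0 0 0 1 5 3 3 0]
t=5: x=[0.0000 0.0000 0.0000 0.1037 1.3150 4.4189 3.2840 2.7790 0.3306] k=[0 0 0 3 1 5 3 3 1]

[0.0000, 0.0000, 0.0000, 0.0714, 0.0238, 0.1190, 0.0714, 0.0714, 0.0238]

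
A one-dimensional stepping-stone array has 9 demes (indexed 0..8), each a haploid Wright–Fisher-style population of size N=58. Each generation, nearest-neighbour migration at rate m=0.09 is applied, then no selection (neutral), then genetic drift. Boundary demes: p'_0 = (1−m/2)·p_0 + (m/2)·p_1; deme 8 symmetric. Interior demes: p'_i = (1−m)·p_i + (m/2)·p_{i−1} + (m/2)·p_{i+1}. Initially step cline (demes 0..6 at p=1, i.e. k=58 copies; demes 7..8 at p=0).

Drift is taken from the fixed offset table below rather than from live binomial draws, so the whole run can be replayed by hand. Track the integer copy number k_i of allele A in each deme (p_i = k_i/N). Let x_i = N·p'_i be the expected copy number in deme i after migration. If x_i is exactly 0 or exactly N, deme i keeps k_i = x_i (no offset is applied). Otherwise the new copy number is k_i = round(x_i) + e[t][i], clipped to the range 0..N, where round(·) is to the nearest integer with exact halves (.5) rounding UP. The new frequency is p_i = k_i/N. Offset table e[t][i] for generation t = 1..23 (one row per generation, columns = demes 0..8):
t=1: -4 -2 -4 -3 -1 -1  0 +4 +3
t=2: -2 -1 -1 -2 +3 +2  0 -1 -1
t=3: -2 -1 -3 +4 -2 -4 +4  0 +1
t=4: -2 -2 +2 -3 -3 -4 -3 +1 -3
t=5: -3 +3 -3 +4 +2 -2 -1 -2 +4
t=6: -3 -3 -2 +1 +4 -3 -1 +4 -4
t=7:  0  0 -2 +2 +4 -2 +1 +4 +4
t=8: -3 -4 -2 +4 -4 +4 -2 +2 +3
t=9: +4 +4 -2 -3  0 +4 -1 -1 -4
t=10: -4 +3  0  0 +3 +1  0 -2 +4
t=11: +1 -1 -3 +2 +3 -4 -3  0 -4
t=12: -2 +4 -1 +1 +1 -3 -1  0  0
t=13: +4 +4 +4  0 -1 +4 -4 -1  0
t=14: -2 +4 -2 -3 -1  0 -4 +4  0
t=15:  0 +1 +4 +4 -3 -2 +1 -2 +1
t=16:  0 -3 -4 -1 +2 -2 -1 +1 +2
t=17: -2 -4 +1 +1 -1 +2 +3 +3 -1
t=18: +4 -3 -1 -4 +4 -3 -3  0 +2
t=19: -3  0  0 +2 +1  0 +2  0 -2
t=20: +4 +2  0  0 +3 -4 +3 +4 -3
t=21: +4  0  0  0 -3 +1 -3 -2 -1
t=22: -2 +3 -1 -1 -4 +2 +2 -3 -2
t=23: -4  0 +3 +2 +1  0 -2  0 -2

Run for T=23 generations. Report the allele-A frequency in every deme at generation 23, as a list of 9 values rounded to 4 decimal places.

t=0: k=[58 58 58 58 58 58 58 0 0]
t=1: x=[58.0000 58.0000 58.0000 58.0000 58.0000 58.0000 55.3900 2.6100 0.0000] k=[58 58 58 58 58 58 55 7 0]
t=2: x=[58.0000 58.0000 58.0000 58.0000 58.0000 57.8650 52.9750 8.8450 0.3150] k=[58 58 58 58 58 58 53 8 0]
t=3: x=[58.0000 58.0000 58.0000 58.0000 58.0000 57.7750 51.2000 9.6650 0.3600] k=[58 58 58 58 58 54 55 10 1]
t=4: x=[58.0000 58.0000 58.0000 58.0000 57.8200 54.2250 52.9300 11.6200 1.4050] k=[58 58 58 58 55 50 50 13 0]
t=5: x=[58.0000 58.0000 58.0000 57.8650 54.9100 50.2250 48.3350 14.0800 0.5850] k=[58 58 58 58 57 48 47 12 5]
t=6: x=[58.0000 58.0000 58.0000 57.9550 56.6400 48.3600 45.4700 13.2600 5.3150] k=[58 58 58 58 58 45 44 17 1]
t=7: x=[58.0000 58.0000 58.0000 58.0000 57.4150 45.5400 42.8300 17.4950 1.7200] k=[58 58 58 58 58 44 44 21 6]
t=8: x=[58.0000 58.0000 58.0000 58.0000 57.3700 44.6300 42.9650 21.3600 6.6750] k=[58 58 58 58 53 49 41 23 10]
t=9: x=[58.0000 58.0000 58.0000 57.7750 53.0450 48.8200 40.5500 23.2250 10.5850] k=[58 58 58 55 53 53 40 22 7]
t=10: x=[58.0000 58.0000 57.8650 55.0450 53.0900 52.4150 39.7750 22.1350 7.6750] k=[58 58 58 55 56 53 40 20 12]
t=11: x=[58.0000 58.0000 57.8650 55.1800 55.8200 52.5500 39.6850 20.5400 12.3600] k=[58 58 55 57 58 49 37 21 8]
t=12: x=[58.0000 57.8650 55.2250 56.9550 57.5500 48.8650 36.8200 21.1350 8.5850] k=[58 58 54 58 58 46 36 21 9]
t=13: x=[58.0000 57.8200 54.3600 57.8200 57.4600 46.0900 35.7750 21.1350 9.5400] k=[58 58 58 58 56 50 32 20 10]
t=14: x=[58.0000 58.0000 58.0000 57.9100 55.8200 49.4600 32.2700 20.0900 10.4500] k=[58 58 58 55 55 49 28 24 10]
t=15: x=[58.0000 58.0000 57.8650 55.1350 54.7300 48.3250 28.7650 23.5500 10.6300] k=[58 58 58 58 52 46 30 22 12]
t=16: x=[58.0000 58.0000 58.0000 57.7300 52.0000 45.5500 30.3600 21.9100 12.4500] k=[58 58 58 57 54 44 29 23 14]
t=17: x=[58.0000 58.0000 57.9550 56.9100 53.6850 43.7750 29.4050 22.8650 14.4050] k=[58 58 58 58 53 46 32 26 13]
t=18: x=[58.0000 58.0000 58.0000 57.7750 52.9100 45.6850 32.3600 25.6850 13.5850] k=[58 58 58 54 57 43 29 26 16]
t=19: x=[58.0000 58.0000 57.8200 54.3150 56.2350 43.0000 29.4950 25.6850 16.4500] k=[58 58 58 56 57 43 31 26 14]
t=20: x=[58.0000 58.0000 57.9100 56.1350 56.3250 43.0900 31.3150 25.6850 14.5400] k=[58 58 58 56 58 39 34 30 12]
t=21: x=[58.0000 58.0000 57.9100 56.1800 57.0550 39.6300 34.0450 29.3700 12.8100] k=[58 58 58 56 54 41 31 27 12]
t=22: x=[58.0000 58.0000 57.9100 56.0000 53.5050 41.1350 31.2700 26.5050 12.6750] k=[58 58 57 55 50 43 33 24 11]
t=23: x=[58.0000 57.9550 56.9550 54.8650 49.9100 42.8650 33.0450 23.8200 11.5850] k=[58 58 58 57 51 43 31 24 10]

[1.0000, 1.0000, 1.0000, 0.9828, 0.8793, 0.7414, 0.5345, 0.4138, 0.1724]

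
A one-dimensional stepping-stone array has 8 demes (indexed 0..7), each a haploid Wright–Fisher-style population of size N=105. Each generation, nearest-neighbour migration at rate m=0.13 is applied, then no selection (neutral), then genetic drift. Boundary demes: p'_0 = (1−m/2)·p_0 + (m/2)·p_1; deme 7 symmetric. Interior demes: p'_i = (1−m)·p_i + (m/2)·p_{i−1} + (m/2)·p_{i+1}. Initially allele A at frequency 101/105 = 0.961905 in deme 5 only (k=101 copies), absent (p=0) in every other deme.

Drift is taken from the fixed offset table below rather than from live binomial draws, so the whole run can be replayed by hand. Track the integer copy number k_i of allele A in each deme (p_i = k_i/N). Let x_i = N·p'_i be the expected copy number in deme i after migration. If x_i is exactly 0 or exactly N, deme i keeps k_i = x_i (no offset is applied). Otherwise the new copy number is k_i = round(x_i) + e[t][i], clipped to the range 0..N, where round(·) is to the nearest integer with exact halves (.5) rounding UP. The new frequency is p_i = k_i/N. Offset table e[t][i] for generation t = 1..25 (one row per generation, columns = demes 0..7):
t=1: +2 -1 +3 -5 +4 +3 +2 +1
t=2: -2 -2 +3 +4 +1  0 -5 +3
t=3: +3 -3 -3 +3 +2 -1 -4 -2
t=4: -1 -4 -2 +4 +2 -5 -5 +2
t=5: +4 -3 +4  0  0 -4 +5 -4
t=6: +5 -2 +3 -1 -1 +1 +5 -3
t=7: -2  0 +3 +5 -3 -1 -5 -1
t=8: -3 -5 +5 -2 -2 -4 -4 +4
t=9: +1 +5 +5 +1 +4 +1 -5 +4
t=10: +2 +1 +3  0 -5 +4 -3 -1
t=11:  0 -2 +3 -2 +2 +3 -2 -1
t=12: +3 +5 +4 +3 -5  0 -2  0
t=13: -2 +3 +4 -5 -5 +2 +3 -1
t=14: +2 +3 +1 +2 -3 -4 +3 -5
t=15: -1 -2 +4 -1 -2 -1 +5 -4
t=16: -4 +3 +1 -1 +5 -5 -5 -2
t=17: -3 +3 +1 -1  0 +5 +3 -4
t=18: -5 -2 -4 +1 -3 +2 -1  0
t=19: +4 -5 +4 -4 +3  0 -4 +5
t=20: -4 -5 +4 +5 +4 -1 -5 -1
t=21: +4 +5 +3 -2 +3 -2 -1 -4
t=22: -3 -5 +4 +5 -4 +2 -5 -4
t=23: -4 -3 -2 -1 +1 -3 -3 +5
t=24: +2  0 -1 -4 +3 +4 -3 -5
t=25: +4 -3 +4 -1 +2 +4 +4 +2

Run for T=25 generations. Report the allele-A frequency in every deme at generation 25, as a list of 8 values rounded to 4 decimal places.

t=0: k=[0 0 0 0 0 101 0 0]
t=1: x=[0.0000 0.0000 0.0000 0.0000 6.5650 87.8700 6.5650 0.0000] k=[0 0 0 0 11 91 9 0]
t=2: x=[0.0000 0.0000 0.0000 0.7150 15.4850 80.4700 13.7450 0.5850] k=[0 0 0 5 16 80 9 4]
t=3: x=[0.0000 0.0000 0.3250 5.3900 19.4450 71.2250 13.2900 4.3250] k=[0 0 0 8 21 70 9 2]
t=4: x=[0.0000 0.0000 0.5200 8.3250 23.3400 62.8500 12.5100 2.4550] k=[0 0 0 12 25 58 8 4]
t=5: x=[0.0000 0.0000 0.7800 12.0650 26.3000 52.6050 10.9900 4.2600] k=[0 0 5 12 26 49 16 0]
t=6: x=[0.0000 0.3250 5.1300 12.4550 26.5850 45.3600 17.1050 1.0400] k=[0 0 8 11 26 46 22 0]
t=7: x=[0.0000 0.5200 7.6750 11.7800 26.3250 43.1400 22.1300 1.4300] k=[0 1 11 17 23 42 17 0]
t=8: x=[0.0650 1.5850 10.7400 17.0000 23.8450 39.1400 17.5200 1.1050] k=[0 0 16 15 22 35 14 5]
t=9: x=[0.0000 1.0400 14.8950 15.5200 22.3900 32.7900 14.7800 5.5850] k=[0 6 20 17 26 34 10 10]
t=10: x=[0.3900 6.5200 18.8950 17.7800 25.9350 31.9200 11.5600 10.0000] k=[2 8 22 18 21 36 9 9]
t=11: x=[2.3900 8.5200 20.8300 18.4550 21.7800 33.2700 10.7550 9.0000] k=[2 7 24 16 24 36 9 8]
t=12: x=[2.3250 7.7800 22.3750 17.0400 24.2600 33.4650 10.6900 8.0650] k=[5 13 26 20 19 33 9 8]
t=13: x=[5.5200 13.3250 24.7650 20.3250 19.9750 30.5300 10.4950 8.0650] k=[4 16 29 15 15 33 13 7]
t=14: x=[4.7800 16.0650 27.2450 15.9100 16.1700 30.5300 13.9100 7.3900] k=[7 19 28 18 13 27 17 2]
t=15: x=[7.7800 18.8050 26.7650 18.3250 14.2350 25.4400 16.6750 2.9750] k=[7 17 31 17 12 24 22 0]
t=16: x=[7.6500 17.2600 29.1800 17.5850 13.1050 23.0900 20.7000 1.4300] k=[4 20 30 17 18 18 16 0]
t=17: x=[5.0400 19.6100 28.5050 17.9100 17.9350 17.8700 15.0900 1.0400] k=[2 23 30 17 18 23 18 0]
t=18: x=[3.3650 22.0900 28.7000 17.9100 18.2600 22.3500 17.1550 1.1700] k=[0 20 25 19 15 24 16 1]
t=19: x=[1.3000 19.0250 24.2850 19.1300 15.8450 22.8950 15.5450 1.9750] k=[5 14 28 15 19 23 12 7]
t=20: x=[5.5850 14.3250 26.2450 16.1050 19.0000 22.0250 12.3900 7.3250] k=[2 9 30 21 23 21 7 6]
t=21: x=[2.4550 9.9100 28.0500 21.7150 22.7400 20.2200 7.8450 6.0650] k=[6 15 31 20 26 18 7 2]
t=22: x=[6.5850 15.4550 29.2450 21.1050 25.0900 17.8050 7.3900 2.3250] k=[4 10 33 26 21 20 2 0]
t=23: x=[4.3900 11.1050 31.0500 26.1300 21.2600 18.8950 3.0400 0.1300] k=[0 8 29 25 22 16 0 5]
t=24: x=[0.5200 8.8450 27.3750 25.0650 21.8050 15.3500 1.3650 4.6750] k=[3 9 26 21 25 19 0 0]
t=25: x=[3.3900 9.7150 24.5700 21.5850 24.3500 18.1550 1.2350 0.0000] k=[7 7 29 21 26 22 5 0]

[0.0667, 0.0667, 0.2762, 0.2000, 0.2476, 0.2095, 0.0476, 0.0000]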